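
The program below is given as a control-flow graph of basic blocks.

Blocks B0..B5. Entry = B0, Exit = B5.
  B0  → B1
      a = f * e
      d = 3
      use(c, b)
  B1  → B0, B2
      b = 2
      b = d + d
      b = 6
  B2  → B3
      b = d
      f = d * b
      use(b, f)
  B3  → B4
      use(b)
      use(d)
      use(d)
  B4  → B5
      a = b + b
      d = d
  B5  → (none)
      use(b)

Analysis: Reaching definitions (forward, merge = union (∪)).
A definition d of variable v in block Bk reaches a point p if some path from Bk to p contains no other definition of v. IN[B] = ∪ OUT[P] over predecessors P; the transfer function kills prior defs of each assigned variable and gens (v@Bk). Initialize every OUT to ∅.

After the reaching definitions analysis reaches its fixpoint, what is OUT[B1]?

Converged values:
  B0:  IN={a@B0, b@B1, d@B0}  OUT={a@B0, b@B1, d@B0}
  B1:  IN={a@B0, b@B1, d@B0}  OUT={a@B0, b@B1, d@B0}
  B2:  IN={a@B0, b@B1, d@B0}  OUT={a@B0, b@B2, d@B0, f@B2}
  B3:  IN={a@B0, b@B2, d@B0, f@B2}  OUT={a@B0, b@B2, d@B0, f@B2}
  B4:  IN={a@B0, b@B2, d@B0, f@B2}  OUT={a@B4, b@B2, d@B4, f@B2}
  B5:  IN={a@B4, b@B2, d@B4, f@B2}  OUT={a@B4, b@B2, d@B4, f@B2}

Merge at B1: IN[B1] = OUT[B0] = {a@B0, b@B1, d@B0}
Applying B1's transfer function to that IN value gives OUT[B1] (row B1 above).

Answer: {a@B0, b@B1, d@B0}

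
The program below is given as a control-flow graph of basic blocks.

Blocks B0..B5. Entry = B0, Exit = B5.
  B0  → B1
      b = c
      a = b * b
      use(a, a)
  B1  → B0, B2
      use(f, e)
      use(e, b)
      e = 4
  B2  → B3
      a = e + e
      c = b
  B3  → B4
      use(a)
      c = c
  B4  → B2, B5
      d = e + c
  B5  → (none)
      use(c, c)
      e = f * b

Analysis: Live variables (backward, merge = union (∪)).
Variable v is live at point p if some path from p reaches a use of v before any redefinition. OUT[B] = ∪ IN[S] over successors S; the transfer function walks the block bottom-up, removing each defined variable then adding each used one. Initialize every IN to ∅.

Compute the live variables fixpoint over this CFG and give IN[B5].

Answer: {b, c, f}

Derivation:
Per-block solution:
  B0:  IN={c, e, f}  OUT={b, c, e, f}
  B1:  IN={b, c, e, f}  OUT={b, c, e, f}
  B2:  IN={b, e, f}  OUT={a, b, c, e, f}
  B3:  IN={a, b, c, e, f}  OUT={b, c, e, f}
  B4:  IN={b, c, e, f}  OUT={b, c, e, f}
  B5:  IN={b, c, f}  OUT={}

B5 is the boundary node: OUT[B5] = {}
Applying B5's transfer function to that OUT value gives IN[B5] (row B5 above).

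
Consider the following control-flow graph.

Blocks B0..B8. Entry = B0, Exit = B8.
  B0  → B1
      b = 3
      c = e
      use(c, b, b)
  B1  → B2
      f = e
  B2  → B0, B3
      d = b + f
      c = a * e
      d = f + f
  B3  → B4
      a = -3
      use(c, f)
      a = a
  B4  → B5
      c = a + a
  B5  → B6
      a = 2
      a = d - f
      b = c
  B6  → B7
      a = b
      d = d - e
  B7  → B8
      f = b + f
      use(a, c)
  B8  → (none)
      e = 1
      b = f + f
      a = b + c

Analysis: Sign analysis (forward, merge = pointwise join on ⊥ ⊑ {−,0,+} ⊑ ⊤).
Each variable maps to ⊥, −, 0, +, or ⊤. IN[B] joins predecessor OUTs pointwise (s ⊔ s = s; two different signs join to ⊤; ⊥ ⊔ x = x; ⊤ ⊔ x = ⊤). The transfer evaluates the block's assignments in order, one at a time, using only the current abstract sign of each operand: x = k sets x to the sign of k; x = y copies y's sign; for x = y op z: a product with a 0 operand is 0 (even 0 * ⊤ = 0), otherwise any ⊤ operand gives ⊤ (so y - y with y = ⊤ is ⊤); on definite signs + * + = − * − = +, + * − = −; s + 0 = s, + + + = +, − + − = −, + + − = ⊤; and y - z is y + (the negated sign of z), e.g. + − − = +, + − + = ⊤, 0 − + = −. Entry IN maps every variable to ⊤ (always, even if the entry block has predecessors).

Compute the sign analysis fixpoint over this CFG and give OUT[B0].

Per-block solution:
  B0: | IN=(all ⊤) | OUT={b:+; rest ⊤}
  B1: | IN={b:+; rest ⊤} | OUT={b:+; rest ⊤}
  B2: | IN={b:+; rest ⊤} | OUT={b:+; rest ⊤}
  B3: | IN={b:+; rest ⊤} | OUT={a:-, b:+; rest ⊤}
  B4: | IN={a:-, b:+; rest ⊤} | OUT={a:-, b:+, c:-; rest ⊤}
  B5: | IN={a:-, b:+, c:-; rest ⊤} | OUT={b:-, c:-; rest ⊤}
  B6: | IN={b:-, c:-; rest ⊤} | OUT={a:-, b:-, c:-; rest ⊤}
  B7: | IN={a:-, b:-, c:-; rest ⊤} | OUT={a:-, b:-, c:-; rest ⊤}
  B8: | IN={a:-, b:-, c:-; rest ⊤} | OUT={c:-, e:+; rest ⊤}

Merge at B0 (entry node, so the boundary value (all ⊤) is joined with the incoming edge(s)): IN[B0] = (all ⊤) ⊔ OUT[B2] = {a: ⊤, b: ⊤, c: ⊤, d: ⊤, e: ⊤, f: ⊤}
Applying B0's transfer function to that IN value gives OUT[B0] (row B0 above).

Answer: {a: ⊤, b: +, c: ⊤, d: ⊤, e: ⊤, f: ⊤}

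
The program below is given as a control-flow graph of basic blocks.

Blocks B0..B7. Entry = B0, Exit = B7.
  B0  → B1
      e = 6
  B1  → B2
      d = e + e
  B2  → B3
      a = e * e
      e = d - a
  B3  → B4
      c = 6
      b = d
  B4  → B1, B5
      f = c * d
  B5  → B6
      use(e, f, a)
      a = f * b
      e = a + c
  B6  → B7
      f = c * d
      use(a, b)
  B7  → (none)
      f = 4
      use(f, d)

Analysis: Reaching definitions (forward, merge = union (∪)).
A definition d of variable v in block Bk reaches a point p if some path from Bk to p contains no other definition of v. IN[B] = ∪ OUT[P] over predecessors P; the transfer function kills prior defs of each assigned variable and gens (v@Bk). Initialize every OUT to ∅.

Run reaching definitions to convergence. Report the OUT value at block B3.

Per-block solution:
  B0: | IN={} | OUT={e@B0}
  B1: | IN={a@B2, b@B3, c@B3, d@B1, e@B0, e@B2, f@B4} | OUT={a@B2, b@B3, c@B3, d@B1, e@B0, e@B2, f@B4}
  B2: | IN={a@B2, b@B3, c@B3, d@B1, e@B0, e@B2, f@B4} | OUT={a@B2, b@B3, c@B3, d@B1, e@B2, f@B4}
  B3: | IN={a@B2, b@B3, c@B3, d@B1, e@B2, f@B4} | OUT={a@B2, b@B3, c@B3, d@B1, e@B2, f@B4}
  B4: | IN={a@B2, b@B3, c@B3, d@B1, e@B2, f@B4} | OUT={a@B2, b@B3, c@B3, d@B1, e@B2, f@B4}
  B5: | IN={a@B2, b@B3, c@B3, d@B1, e@B2, f@B4} | OUT={a@B5, b@B3, c@B3, d@B1, e@B5, f@B4}
  B6: | IN={a@B5, b@B3, c@B3, d@B1, e@B5, f@B4} | OUT={a@B5, b@B3, c@B3, d@B1, e@B5, f@B6}
  B7: | IN={a@B5, b@B3, c@B3, d@B1, e@B5, f@B6} | OUT={a@B5, b@B3, c@B3, d@B1, e@B5, f@B7}

Merge at B3: IN[B3] = OUT[B2] = {a@B2, b@B3, c@B3, d@B1, e@B2, f@B4}
Applying B3's transfer function to that IN value gives OUT[B3] (row B3 above).

Answer: {a@B2, b@B3, c@B3, d@B1, e@B2, f@B4}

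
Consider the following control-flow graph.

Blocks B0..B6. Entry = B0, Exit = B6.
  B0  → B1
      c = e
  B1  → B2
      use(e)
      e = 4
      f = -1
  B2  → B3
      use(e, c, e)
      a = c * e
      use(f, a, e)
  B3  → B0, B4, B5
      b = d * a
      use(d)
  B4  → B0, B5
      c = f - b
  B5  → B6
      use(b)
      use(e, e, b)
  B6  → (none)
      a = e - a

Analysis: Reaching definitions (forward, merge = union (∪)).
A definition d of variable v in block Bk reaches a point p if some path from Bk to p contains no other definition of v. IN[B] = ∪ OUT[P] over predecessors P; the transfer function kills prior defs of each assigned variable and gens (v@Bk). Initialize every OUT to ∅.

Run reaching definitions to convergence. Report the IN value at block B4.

Answer: {a@B2, b@B3, c@B0, e@B1, f@B1}

Derivation:
Fixpoint table:
  B0:   IN={a@B2, b@B3, c@B0, c@B4, e@B1, f@B1}   OUT={a@B2, b@B3, c@B0, e@B1, f@B1}
  B1:   IN={a@B2, b@B3, c@B0, e@B1, f@B1}   OUT={a@B2, b@B3, c@B0, e@B1, f@B1}
  B2:   IN={a@B2, b@B3, c@B0, e@B1, f@B1}   OUT={a@B2, b@B3, c@B0, e@B1, f@B1}
  B3:   IN={a@B2, b@B3, c@B0, e@B1, f@B1}   OUT={a@B2, b@B3, c@B0, e@B1, f@B1}
  B4:   IN={a@B2, b@B3, c@B0, e@B1, f@B1}   OUT={a@B2, b@B3, c@B4, e@B1, f@B1}
  B5:   IN={a@B2, b@B3, c@B0, c@B4, e@B1, f@B1}   OUT={a@B2, b@B3, c@B0, c@B4, e@B1, f@B1}
  B6:   IN={a@B2, b@B3, c@B0, c@B4, e@B1, f@B1}   OUT={a@B6, b@B3, c@B0, c@B4, e@B1, f@B1}

Merge at B4: IN[B4] = OUT[B3] = {a@B2, b@B3, c@B0, e@B1, f@B1}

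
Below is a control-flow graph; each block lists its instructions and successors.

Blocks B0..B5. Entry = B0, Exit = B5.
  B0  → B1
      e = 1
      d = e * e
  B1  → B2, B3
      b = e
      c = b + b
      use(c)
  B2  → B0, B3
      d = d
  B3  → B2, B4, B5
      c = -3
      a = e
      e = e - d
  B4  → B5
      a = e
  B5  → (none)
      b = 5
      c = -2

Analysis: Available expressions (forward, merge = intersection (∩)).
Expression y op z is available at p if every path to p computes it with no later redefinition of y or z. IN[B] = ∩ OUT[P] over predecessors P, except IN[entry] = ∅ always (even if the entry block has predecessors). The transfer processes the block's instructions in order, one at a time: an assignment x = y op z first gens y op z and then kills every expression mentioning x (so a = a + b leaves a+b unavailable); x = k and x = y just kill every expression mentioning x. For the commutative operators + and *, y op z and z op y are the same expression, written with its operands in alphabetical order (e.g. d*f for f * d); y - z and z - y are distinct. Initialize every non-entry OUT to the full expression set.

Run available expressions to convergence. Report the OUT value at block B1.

Answer: {b+b, e*e}

Derivation:
Per-block solution:
  B0:  IN={}  OUT={e*e}
  B1:  IN={e*e}  OUT={b+b, e*e}
  B2:  IN={b+b}  OUT={b+b}
  B3:  IN={b+b}  OUT={b+b}
  B4:  IN={b+b}  OUT={b+b}
  B5:  IN={b+b}  OUT={}

Merge at B1: IN[B1] = OUT[B0] = {e*e}
Applying B1's transfer function to that IN value gives OUT[B1] (row B1 above).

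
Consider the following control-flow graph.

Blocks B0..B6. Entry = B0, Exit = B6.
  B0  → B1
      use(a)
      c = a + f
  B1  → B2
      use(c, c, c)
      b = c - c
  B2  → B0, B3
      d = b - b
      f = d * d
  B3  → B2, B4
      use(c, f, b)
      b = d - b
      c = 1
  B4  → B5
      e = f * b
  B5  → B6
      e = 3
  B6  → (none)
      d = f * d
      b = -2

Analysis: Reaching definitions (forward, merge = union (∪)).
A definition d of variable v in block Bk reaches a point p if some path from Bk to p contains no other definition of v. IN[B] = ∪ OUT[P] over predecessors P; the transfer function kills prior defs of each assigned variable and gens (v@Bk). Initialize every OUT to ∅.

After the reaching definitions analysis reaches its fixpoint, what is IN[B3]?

Fixpoint table:
  B0:   IN={b@B1, b@B3, c@B0, c@B3, d@B2, f@B2}   OUT={b@B1, b@B3, c@B0, d@B2, f@B2}
  B1:   IN={b@B1, b@B3, c@B0, d@B2, f@B2}   OUT={b@B1, c@B0, d@B2, f@B2}
  B2:   IN={b@B1, b@B3, c@B0, c@B3, d@B2, f@B2}   OUT={b@B1, b@B3, c@B0, c@B3, d@B2, f@B2}
  B3:   IN={b@B1, b@B3, c@B0, c@B3, d@B2, f@B2}   OUT={b@B3, c@B3, d@B2, f@B2}
  B4:   IN={b@B3, c@B3, d@B2, f@B2}   OUT={b@B3, c@B3, d@B2, e@B4, f@B2}
  B5:   IN={b@B3, c@B3, d@B2, e@B4, f@B2}   OUT={b@B3, c@B3, d@B2, e@B5, f@B2}
  B6:   IN={b@B3, c@B3, d@B2, e@B5, f@B2}   OUT={b@B6, c@B3, d@B6, e@B5, f@B2}

Merge at B3: IN[B3] = OUT[B2] = {b@B1, b@B3, c@B0, c@B3, d@B2, f@B2}

Answer: {b@B1, b@B3, c@B0, c@B3, d@B2, f@B2}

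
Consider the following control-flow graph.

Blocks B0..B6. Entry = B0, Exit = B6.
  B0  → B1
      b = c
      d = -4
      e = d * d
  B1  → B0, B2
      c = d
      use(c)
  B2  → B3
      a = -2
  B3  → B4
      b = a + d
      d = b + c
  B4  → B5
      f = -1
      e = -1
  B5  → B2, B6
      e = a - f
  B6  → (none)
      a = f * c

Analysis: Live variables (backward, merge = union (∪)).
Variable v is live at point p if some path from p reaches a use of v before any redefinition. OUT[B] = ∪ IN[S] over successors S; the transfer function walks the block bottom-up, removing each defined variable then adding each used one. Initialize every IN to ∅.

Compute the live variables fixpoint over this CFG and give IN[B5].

Per-block solution:
  B0:  IN={c}  OUT={d}
  B1:  IN={d}  OUT={c, d}
  B2:  IN={c, d}  OUT={a, c, d}
  B3:  IN={a, c, d}  OUT={a, c, d}
  B4:  IN={a, c, d}  OUT={a, c, d, f}
  B5:  IN={a, c, d, f}  OUT={c, d, f}
  B6:  IN={c, f}  OUT={}

Merge at B5: OUT[B5] = IN[B2] ⊔ IN[B6] = {c, d, f}
Applying B5's transfer function to that OUT value gives IN[B5] (row B5 above).

Answer: {a, c, d, f}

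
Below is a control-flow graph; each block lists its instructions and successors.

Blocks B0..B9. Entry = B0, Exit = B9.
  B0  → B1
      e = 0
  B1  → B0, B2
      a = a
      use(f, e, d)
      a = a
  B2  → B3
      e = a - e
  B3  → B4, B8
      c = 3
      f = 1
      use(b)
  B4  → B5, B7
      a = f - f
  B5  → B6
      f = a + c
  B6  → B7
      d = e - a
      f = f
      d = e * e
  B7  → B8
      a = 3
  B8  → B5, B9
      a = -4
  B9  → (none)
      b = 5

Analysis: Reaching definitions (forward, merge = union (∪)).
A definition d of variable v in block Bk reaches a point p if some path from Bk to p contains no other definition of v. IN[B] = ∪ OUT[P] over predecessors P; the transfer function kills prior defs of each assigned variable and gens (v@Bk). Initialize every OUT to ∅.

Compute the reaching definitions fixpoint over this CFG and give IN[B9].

Answer: {a@B8, c@B3, d@B6, e@B2, f@B3, f@B6}

Trace:
Fixpoint table:
  B0: | IN={a@B1, e@B0} | OUT={a@B1, e@B0}
  B1: | IN={a@B1, e@B0} | OUT={a@B1, e@B0}
  B2: | IN={a@B1, e@B0} | OUT={a@B1, e@B2}
  B3: | IN={a@B1, e@B2} | OUT={a@B1, c@B3, e@B2, f@B3}
  B4: | IN={a@B1, c@B3, e@B2, f@B3} | OUT={a@B4, c@B3, e@B2, f@B3}
  B5: | IN={a@B4, a@B8, c@B3, d@B6, e@B2, f@B3, f@B6} | OUT={a@B4, a@B8, c@B3, d@B6, e@B2, f@B5}
  B6: | IN={a@B4, a@B8, c@B3, d@B6, e@B2, f@B5} | OUT={a@B4, a@B8, c@B3, d@B6, e@B2, f@B6}
  B7: | IN={a@B4, a@B8, c@B3, d@B6, e@B2, f@B3, f@B6} | OUT={a@B7, c@B3, d@B6, e@B2, f@B3, f@B6}
  B8: | IN={a@B1, a@B7, c@B3, d@B6, e@B2, f@B3, f@B6} | OUT={a@B8, c@B3, d@B6, e@B2, f@B3, f@B6}
  B9: | IN={a@B8, c@B3, d@B6, e@B2, f@B3, f@B6} | OUT={a@B8, b@B9, c@B3, d@B6, e@B2, f@B3, f@B6}

Merge at B9: IN[B9] = OUT[B8] = {a@B8, c@B3, d@B6, e@B2, f@B3, f@B6}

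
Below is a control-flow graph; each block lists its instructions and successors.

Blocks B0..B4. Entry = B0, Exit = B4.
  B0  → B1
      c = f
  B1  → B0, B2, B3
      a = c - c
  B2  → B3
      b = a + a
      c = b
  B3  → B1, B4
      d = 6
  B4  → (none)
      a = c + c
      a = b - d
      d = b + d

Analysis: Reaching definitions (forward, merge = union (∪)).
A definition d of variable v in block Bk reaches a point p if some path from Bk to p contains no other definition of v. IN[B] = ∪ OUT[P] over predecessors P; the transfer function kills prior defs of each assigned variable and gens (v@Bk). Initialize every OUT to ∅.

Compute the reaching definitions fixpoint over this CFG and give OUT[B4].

Answer: {a@B4, b@B2, c@B0, c@B2, d@B4}

Derivation:
Converged values:
  B0:   IN={a@B1, b@B2, c@B0, c@B2, d@B3}   OUT={a@B1, b@B2, c@B0, d@B3}
  B1:   IN={a@B1, b@B2, c@B0, c@B2, d@B3}   OUT={a@B1, b@B2, c@B0, c@B2, d@B3}
  B2:   IN={a@B1, b@B2, c@B0, c@B2, d@B3}   OUT={a@B1, b@B2, c@B2, d@B3}
  B3:   IN={a@B1, b@B2, c@B0, c@B2, d@B3}   OUT={a@B1, b@B2, c@B0, c@B2, d@B3}
  B4:   IN={a@B1, b@B2, c@B0, c@B2, d@B3}   OUT={a@B4, b@B2, c@B0, c@B2, d@B4}

Merge at B4: IN[B4] = OUT[B3] = {a@B1, b@B2, c@B0, c@B2, d@B3}
Applying B4's transfer function to that IN value gives OUT[B4] (row B4 above).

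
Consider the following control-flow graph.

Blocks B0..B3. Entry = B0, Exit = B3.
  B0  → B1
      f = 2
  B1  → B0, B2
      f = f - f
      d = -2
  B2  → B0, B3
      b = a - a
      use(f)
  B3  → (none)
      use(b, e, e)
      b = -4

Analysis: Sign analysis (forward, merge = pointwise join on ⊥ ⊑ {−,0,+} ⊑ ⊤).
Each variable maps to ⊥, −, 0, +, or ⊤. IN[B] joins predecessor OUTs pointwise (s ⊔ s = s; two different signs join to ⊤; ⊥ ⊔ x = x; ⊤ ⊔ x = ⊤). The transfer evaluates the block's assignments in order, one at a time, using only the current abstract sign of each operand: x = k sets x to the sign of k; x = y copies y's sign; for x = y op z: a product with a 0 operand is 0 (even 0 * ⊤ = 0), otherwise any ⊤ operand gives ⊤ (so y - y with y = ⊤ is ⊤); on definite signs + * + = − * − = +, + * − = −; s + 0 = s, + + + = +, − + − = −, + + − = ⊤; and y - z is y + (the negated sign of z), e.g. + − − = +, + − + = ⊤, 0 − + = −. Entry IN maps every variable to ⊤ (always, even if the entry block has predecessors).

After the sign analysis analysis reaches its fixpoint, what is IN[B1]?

Answer: {a: ⊤, b: ⊤, c: ⊤, d: ⊤, e: ⊤, f: +}

Trace:
Fixpoint table:
  B0:  IN=(all ⊤)  OUT={f:+; rest ⊤}
  B1:  IN={f:+; rest ⊤}  OUT={d:-; rest ⊤}
  B2:  IN={d:-; rest ⊤}  OUT={d:-; rest ⊤}
  B3:  IN={d:-; rest ⊤}  OUT={b:-, d:-; rest ⊤}

Merge at B1: IN[B1] = OUT[B0] = {a: ⊤, b: ⊤, c: ⊤, d: ⊤, e: ⊤, f: +}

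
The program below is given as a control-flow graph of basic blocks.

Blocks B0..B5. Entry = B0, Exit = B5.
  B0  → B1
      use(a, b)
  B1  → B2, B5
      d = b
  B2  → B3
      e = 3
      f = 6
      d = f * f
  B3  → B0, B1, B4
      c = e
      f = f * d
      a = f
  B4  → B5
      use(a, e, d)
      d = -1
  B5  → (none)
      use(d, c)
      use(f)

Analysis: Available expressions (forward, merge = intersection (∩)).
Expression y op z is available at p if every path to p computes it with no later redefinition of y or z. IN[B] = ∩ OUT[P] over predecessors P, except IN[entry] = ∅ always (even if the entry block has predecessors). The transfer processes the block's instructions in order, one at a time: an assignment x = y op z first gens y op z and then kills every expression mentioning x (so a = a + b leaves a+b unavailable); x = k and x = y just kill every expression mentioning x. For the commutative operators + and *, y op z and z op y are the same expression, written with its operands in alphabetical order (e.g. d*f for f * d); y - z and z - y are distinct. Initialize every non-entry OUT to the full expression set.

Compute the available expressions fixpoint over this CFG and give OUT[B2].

Fixpoint table:
  B0:   IN={}   OUT={}
  B1:   IN={}   OUT={}
  B2:   IN={}   OUT={f*f}
  B3:   IN={f*f}   OUT={}
  B4:   IN={}   OUT={}
  B5:   IN={}   OUT={}

Merge at B2: IN[B2] = OUT[B1] = {}
Applying B2's transfer function to that IN value gives OUT[B2] (row B2 above).

Answer: {f*f}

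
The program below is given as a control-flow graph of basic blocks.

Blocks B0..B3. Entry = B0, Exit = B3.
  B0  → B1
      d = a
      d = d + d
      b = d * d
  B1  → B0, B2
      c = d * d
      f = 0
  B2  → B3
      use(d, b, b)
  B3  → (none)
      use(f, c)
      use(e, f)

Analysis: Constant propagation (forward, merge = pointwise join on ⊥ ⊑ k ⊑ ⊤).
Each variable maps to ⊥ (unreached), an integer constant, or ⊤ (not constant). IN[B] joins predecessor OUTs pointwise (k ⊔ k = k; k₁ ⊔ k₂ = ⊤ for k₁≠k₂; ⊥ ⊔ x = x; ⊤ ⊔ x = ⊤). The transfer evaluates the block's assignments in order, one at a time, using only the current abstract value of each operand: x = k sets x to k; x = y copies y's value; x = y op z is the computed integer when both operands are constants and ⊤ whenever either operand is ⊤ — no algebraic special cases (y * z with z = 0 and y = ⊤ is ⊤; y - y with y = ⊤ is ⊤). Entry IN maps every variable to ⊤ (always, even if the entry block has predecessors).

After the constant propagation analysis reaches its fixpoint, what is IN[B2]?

Converged values:
  B0: | IN=(all ⊤) | OUT=(all ⊤)
  B1: | IN=(all ⊤) | OUT={f:0; rest ⊤}
  B2: | IN={f:0; rest ⊤} | OUT={f:0; rest ⊤}
  B3: | IN={f:0; rest ⊤} | OUT={f:0; rest ⊤}

Merge at B2: IN[B2] = OUT[B1] = {a: ⊤, b: ⊤, c: ⊤, d: ⊤, e: ⊤, f: 0}

Answer: {a: ⊤, b: ⊤, c: ⊤, d: ⊤, e: ⊤, f: 0}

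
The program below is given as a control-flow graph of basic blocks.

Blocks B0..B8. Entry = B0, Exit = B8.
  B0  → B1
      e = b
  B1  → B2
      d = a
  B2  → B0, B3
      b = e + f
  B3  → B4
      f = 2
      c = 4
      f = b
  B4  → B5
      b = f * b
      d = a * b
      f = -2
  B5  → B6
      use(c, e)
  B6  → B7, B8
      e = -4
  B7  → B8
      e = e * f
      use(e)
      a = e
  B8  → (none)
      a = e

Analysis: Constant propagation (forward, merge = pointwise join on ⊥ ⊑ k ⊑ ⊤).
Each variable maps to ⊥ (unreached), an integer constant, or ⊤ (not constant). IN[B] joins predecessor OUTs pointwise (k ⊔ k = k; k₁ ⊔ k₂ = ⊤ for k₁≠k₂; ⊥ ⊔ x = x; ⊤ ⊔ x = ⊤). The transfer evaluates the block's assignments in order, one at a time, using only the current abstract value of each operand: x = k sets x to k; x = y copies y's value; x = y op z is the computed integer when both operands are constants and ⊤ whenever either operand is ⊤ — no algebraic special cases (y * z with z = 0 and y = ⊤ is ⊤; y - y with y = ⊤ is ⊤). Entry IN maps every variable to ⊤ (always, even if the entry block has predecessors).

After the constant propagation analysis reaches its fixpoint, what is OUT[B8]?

Per-block solution:
  B0: | IN=(all ⊤) | OUT=(all ⊤)
  B1: | IN=(all ⊤) | OUT=(all ⊤)
  B2: | IN=(all ⊤) | OUT=(all ⊤)
  B3: | IN=(all ⊤) | OUT={c:4; rest ⊤}
  B4: | IN={c:4; rest ⊤} | OUT={c:4, f:-2; rest ⊤}
  B5: | IN={c:4, f:-2; rest ⊤} | OUT={c:4, f:-2; rest ⊤}
  B6: | IN={c:4, f:-2; rest ⊤} | OUT={c:4, e:-4, f:-2; rest ⊤}
  B7: | IN={c:4, e:-4, f:-2; rest ⊤} | OUT={a:8, c:4, e:8, f:-2; rest ⊤}
  B8: | IN={c:4, f:-2; rest ⊤} | OUT={c:4, f:-2; rest ⊤}

Merge at B8: IN[B8] = OUT[B6] ⊔ OUT[B7] = {a: ⊤, b: ⊤, c: 4, d: ⊤, e: ⊤, f: -2}
Applying B8's transfer function to that IN value gives OUT[B8] (row B8 above).

Answer: {a: ⊤, b: ⊤, c: 4, d: ⊤, e: ⊤, f: -2}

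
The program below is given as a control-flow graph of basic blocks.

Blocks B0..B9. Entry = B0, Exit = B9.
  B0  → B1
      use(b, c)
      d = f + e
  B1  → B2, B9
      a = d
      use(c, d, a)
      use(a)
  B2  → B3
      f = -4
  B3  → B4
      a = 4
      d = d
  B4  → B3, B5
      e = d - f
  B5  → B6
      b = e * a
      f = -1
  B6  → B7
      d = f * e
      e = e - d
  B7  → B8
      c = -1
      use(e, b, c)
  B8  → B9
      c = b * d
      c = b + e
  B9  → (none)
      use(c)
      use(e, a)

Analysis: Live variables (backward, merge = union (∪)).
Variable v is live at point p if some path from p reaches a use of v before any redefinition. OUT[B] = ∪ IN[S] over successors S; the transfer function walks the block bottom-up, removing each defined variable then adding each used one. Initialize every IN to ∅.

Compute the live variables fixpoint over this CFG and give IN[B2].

Fixpoint table:
  B0: | IN={b, c, e, f} | OUT={c, d, e}
  B1: | IN={c, d, e} | OUT={a, c, d, e}
  B2: | IN={d} | OUT={d, f}
  B3: | IN={d, f} | OUT={a, d, f}
  B4: | IN={a, d, f} | OUT={a, d, e, f}
  B5: | IN={a, e} | OUT={a, b, e, f}
  B6: | IN={a, b, e, f} | OUT={a, b, d, e}
  B7: | IN={a, b, d, e} | OUT={a, b, d, e}
  B8: | IN={a, b, d, e} | OUT={a, c, e}
  B9: | IN={a, c, e} | OUT={}

Merge at B2: OUT[B2] = IN[B3] = {d, f}
Applying B2's transfer function to that OUT value gives IN[B2] (row B2 above).

Answer: {d}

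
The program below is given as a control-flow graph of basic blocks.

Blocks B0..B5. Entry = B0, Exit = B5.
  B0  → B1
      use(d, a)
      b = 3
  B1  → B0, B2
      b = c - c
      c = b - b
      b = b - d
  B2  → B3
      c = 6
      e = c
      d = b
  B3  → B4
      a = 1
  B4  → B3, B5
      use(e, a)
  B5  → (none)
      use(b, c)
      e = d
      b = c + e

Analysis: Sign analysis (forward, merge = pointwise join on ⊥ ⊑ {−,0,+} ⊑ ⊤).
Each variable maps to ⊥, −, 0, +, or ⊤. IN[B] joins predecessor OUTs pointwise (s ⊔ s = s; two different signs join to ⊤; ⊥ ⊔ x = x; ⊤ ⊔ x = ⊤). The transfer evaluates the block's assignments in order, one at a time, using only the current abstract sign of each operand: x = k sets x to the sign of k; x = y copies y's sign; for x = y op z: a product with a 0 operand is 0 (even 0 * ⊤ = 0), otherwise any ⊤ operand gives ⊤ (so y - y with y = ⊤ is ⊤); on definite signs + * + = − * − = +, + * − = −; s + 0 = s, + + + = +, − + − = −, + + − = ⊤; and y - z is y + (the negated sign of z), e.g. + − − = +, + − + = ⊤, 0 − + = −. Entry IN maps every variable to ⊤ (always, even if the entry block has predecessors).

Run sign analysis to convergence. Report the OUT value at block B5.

Answer: {a: +, b: ⊤, c: +, d: ⊤, e: ⊤, f: ⊤}

Derivation:
Fixpoint table:
  B0:   IN=(all ⊤)   OUT={b:+; rest ⊤}
  B1:   IN={b:+; rest ⊤}   OUT=(all ⊤)
  B2:   IN=(all ⊤)   OUT={c:+, e:+; rest ⊤}
  B3:   IN={c:+, e:+; rest ⊤}   OUT={a:+, c:+, e:+; rest ⊤}
  B4:   IN={a:+, c:+, e:+; rest ⊤}   OUT={a:+, c:+, e:+; rest ⊤}
  B5:   IN={a:+, c:+, e:+; rest ⊤}   OUT={a:+, c:+; rest ⊤}

Merge at B5: IN[B5] = OUT[B4] = {a: +, b: ⊤, c: +, d: ⊤, e: +, f: ⊤}
Applying B5's transfer function to that IN value gives OUT[B5] (row B5 above).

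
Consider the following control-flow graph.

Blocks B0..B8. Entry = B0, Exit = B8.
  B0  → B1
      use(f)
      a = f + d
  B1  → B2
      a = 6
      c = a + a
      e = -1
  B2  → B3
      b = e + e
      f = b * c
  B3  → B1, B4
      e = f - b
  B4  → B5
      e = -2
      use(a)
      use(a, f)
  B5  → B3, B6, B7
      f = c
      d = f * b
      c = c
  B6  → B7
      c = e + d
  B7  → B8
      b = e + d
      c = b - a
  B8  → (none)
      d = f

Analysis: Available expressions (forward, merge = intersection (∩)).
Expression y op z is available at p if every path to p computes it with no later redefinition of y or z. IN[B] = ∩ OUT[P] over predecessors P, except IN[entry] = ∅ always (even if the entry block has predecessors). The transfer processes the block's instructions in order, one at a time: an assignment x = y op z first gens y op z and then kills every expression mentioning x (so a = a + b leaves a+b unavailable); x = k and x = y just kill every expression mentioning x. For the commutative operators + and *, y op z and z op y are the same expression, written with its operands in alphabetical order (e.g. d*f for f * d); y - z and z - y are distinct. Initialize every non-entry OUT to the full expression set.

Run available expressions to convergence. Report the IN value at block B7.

Per-block solution:
  B0:  IN={}  OUT={d+f}
  B1:  IN={}  OUT={a+a}
  B2:  IN={a+a}  OUT={a+a, b*c, e+e}
  B3:  IN={a+a}  OUT={a+a, f-b}
  B4:  IN={a+a, f-b}  OUT={a+a, f-b}
  B5:  IN={a+a, f-b}  OUT={a+a, b*f}
  B6:  IN={a+a, b*f}  OUT={a+a, b*f, d+e}
  B7:  IN={a+a, b*f}  OUT={a+a, b-a, d+e}
  B8:  IN={a+a, b-a, d+e}  OUT={a+a, b-a}

Merge at B7: IN[B7] = OUT[B5] ∩ OUT[B6] = {a+a, b*f}

Answer: {a+a, b*f}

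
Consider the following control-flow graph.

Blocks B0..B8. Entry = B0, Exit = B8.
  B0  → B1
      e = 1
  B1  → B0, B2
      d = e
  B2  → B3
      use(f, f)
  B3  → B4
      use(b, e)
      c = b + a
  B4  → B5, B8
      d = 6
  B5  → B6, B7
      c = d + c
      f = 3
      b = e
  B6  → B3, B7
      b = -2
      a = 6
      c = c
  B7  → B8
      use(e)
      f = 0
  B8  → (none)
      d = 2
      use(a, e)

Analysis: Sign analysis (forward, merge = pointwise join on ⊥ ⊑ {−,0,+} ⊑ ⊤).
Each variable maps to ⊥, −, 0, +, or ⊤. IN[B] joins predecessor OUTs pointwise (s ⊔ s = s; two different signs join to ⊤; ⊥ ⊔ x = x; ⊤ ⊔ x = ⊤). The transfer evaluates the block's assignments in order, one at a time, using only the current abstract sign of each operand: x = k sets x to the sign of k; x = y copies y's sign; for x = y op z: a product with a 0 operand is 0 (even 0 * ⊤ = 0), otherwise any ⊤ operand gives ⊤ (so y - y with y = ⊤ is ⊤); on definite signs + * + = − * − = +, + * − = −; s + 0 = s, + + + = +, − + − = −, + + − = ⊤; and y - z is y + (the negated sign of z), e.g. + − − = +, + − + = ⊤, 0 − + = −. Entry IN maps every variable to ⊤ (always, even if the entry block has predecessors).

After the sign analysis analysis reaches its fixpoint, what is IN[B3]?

Answer: {a: ⊤, b: ⊤, c: ⊤, d: +, e: +, f: ⊤}

Working:
Converged values:
  B0:   IN=(all ⊤)   OUT={e:+; rest ⊤}
  B1:   IN={e:+; rest ⊤}   OUT={d:+, e:+; rest ⊤}
  B2:   IN={d:+, e:+; rest ⊤}   OUT={d:+, e:+; rest ⊤}
  B3:   IN={d:+, e:+; rest ⊤}   OUT={d:+, e:+; rest ⊤}
  B4:   IN={d:+, e:+; rest ⊤}   OUT={d:+, e:+; rest ⊤}
  B5:   IN={d:+, e:+; rest ⊤}   OUT={b:+, d:+, e:+, f:+; rest ⊤}
  B6:   IN={b:+, d:+, e:+, f:+; rest ⊤}   OUT={a:+, b:-, d:+, e:+, f:+; rest ⊤}
  B7:   IN={d:+, e:+, f:+; rest ⊤}   OUT={d:+, e:+, f:0; rest ⊤}
  B8:   IN={d:+, e:+; rest ⊤}   OUT={d:+, e:+; rest ⊤}

Merge at B3: IN[B3] = OUT[B2] ⊔ OUT[B6] = {a: ⊤, b: ⊤, c: ⊤, d: +, e: +, f: ⊤}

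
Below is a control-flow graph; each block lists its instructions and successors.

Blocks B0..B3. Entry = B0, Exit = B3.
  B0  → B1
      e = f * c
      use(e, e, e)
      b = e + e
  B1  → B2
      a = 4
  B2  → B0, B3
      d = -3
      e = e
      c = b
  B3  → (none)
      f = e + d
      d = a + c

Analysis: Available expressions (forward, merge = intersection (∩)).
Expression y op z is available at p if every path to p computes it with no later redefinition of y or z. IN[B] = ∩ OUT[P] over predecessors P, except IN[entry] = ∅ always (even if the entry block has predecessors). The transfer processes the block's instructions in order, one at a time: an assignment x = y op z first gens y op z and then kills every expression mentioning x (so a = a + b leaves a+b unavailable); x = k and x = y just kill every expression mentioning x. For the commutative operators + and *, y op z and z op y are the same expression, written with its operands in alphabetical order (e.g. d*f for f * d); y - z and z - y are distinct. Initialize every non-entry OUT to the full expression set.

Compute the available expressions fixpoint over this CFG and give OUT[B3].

Answer: {a+c}

Trace:
Converged values:
  B0:   IN={}   OUT={c*f, e+e}
  B1:   IN={c*f, e+e}   OUT={c*f, e+e}
  B2:   IN={c*f, e+e}   OUT={}
  B3:   IN={}   OUT={a+c}

Merge at B3: IN[B3] = OUT[B2] = {}
Applying B3's transfer function to that IN value gives OUT[B3] (row B3 above).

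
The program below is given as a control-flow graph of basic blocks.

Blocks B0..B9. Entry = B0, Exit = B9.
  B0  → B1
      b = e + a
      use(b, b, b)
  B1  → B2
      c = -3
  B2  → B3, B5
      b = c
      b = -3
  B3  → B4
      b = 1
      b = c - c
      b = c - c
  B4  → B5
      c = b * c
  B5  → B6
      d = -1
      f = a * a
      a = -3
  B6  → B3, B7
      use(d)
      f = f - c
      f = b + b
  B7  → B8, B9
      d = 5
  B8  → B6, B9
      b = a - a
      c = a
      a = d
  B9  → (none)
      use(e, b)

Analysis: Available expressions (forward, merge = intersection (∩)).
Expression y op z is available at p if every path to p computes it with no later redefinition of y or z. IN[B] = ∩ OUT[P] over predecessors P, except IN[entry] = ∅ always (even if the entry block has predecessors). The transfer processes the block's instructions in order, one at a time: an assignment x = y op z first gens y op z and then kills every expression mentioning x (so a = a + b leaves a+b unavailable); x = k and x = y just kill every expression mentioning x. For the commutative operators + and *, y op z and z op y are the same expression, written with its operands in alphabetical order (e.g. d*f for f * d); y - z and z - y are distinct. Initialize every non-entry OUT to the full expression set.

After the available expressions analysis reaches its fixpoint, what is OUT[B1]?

Answer: {a+e}

Trace:
Converged values:
  B0:  IN={}  OUT={a+e}
  B1:  IN={a+e}  OUT={a+e}
  B2:  IN={a+e}  OUT={a+e}
  B3:  IN={}  OUT={c-c}
  B4:  IN={c-c}  OUT={}
  B5:  IN={}  OUT={}
  B6:  IN={}  OUT={b+b}
  B7:  IN={b+b}  OUT={b+b}
  B8:  IN={b+b}  OUT={}
  B9:  IN={}  OUT={}

Merge at B1: IN[B1] = OUT[B0] = {a+e}
Applying B1's transfer function to that IN value gives OUT[B1] (row B1 above).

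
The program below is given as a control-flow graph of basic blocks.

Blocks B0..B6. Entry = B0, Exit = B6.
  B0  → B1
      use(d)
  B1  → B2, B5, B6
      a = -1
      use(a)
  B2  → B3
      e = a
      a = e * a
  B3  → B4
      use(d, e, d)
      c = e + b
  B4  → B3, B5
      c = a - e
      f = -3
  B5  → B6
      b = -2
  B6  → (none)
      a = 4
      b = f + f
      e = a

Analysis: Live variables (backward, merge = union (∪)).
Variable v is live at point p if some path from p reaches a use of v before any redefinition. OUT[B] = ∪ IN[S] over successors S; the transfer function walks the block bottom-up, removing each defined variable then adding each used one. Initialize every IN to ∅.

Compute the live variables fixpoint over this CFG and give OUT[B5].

Fixpoint table:
  B0:   IN={b, d, f}   OUT={b, d, f}
  B1:   IN={b, d, f}   OUT={a, b, d, f}
  B2:   IN={a, b, d}   OUT={a, b, d, e}
  B3:   IN={a, b, d, e}   OUT={a, b, d, e}
  B4:   IN={a, b, d, e}   OUT={a, b, d, e, f}
  B5:   IN={f}   OUT={f}
  B6:   IN={f}   OUT={}

Merge at B5: OUT[B5] = IN[B6] = {f}

Answer: {f}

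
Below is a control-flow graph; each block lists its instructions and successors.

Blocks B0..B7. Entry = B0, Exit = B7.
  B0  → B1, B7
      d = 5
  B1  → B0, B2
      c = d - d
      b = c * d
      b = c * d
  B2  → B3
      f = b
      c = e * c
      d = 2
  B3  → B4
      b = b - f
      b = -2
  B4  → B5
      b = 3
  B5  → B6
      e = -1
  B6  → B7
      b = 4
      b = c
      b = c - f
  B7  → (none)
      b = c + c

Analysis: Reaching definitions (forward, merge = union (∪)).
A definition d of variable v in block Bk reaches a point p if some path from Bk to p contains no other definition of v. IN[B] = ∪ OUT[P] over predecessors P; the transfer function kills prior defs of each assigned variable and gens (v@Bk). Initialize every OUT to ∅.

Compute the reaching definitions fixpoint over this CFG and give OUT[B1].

Answer: {b@B1, c@B1, d@B0}

Working:
Fixpoint table:
  B0:  IN={b@B1, c@B1, d@B0}  OUT={b@B1, c@B1, d@B0}
  B1:  IN={b@B1, c@B1, d@B0}  OUT={b@B1, c@B1, d@B0}
  B2:  IN={b@B1, c@B1, d@B0}  OUT={b@B1, c@B2, d@B2, f@B2}
  B3:  IN={b@B1, c@B2, d@B2, f@B2}  OUT={b@B3, c@B2, d@B2, f@B2}
  B4:  IN={b@B3, c@B2, d@B2, f@B2}  OUT={b@B4, c@B2, d@B2, f@B2}
  B5:  IN={b@B4, c@B2, d@B2, f@B2}  OUT={b@B4, c@B2, d@B2, e@B5, f@B2}
  B6:  IN={b@B4, c@B2, d@B2, e@B5, f@B2}  OUT={b@B6, c@B2, d@B2, e@B5, f@B2}
  B7:  IN={b@B1, b@B6, c@B1, c@B2, d@B0, d@B2, e@B5, f@B2}  OUT={b@B7, c@B1, c@B2, d@B0, d@B2, e@B5, f@B2}

Merge at B1: IN[B1] = OUT[B0] = {b@B1, c@B1, d@B0}
Applying B1's transfer function to that IN value gives OUT[B1] (row B1 above).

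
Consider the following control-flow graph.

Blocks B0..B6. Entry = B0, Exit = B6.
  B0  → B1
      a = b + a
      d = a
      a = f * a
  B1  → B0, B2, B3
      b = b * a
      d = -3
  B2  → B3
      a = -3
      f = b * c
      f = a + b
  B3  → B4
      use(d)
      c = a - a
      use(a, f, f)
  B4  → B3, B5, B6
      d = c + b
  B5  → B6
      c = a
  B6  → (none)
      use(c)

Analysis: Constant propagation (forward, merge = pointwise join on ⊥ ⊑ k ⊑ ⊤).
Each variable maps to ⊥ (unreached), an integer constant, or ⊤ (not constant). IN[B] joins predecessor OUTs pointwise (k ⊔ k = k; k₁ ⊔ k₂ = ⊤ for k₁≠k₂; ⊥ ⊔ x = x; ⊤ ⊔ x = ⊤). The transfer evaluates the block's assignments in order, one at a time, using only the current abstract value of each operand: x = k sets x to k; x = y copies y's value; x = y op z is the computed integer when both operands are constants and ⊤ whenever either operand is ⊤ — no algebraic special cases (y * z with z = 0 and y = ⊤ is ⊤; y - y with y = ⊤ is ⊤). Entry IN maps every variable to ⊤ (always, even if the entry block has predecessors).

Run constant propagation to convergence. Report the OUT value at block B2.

Answer: {a: -3, b: ⊤, c: ⊤, d: -3, e: ⊤, f: ⊤}

Working:
Fixpoint table:
  B0: | IN=(all ⊤) | OUT=(all ⊤)
  B1: | IN=(all ⊤) | OUT={d:-3; rest ⊤}
  B2: | IN={d:-3; rest ⊤} | OUT={a:-3, d:-3; rest ⊤}
  B3: | IN=(all ⊤) | OUT=(all ⊤)
  B4: | IN=(all ⊤) | OUT=(all ⊤)
  B5: | IN=(all ⊤) | OUT=(all ⊤)
  B6: | IN=(all ⊤) | OUT=(all ⊤)

Merge at B2: IN[B2] = OUT[B1] = {a: ⊤, b: ⊤, c: ⊤, d: -3, e: ⊤, f: ⊤}
Applying B2's transfer function to that IN value gives OUT[B2] (row B2 above).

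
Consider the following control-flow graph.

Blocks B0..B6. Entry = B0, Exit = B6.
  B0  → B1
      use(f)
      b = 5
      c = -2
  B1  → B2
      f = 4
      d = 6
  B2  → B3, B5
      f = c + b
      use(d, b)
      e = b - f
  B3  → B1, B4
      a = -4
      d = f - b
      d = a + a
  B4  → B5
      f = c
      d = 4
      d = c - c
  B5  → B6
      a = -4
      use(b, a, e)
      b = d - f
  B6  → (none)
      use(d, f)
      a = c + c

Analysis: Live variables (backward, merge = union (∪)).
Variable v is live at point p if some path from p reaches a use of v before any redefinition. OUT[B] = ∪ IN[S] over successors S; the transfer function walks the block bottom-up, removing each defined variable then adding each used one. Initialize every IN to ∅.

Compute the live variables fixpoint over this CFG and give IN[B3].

Answer: {b, c, e, f}

Derivation:
Per-block solution:
  B0: | IN={f} | OUT={b, c}
  B1: | IN={b, c} | OUT={b, c, d}
  B2: | IN={b, c, d} | OUT={b, c, d, e, f}
  B3: | IN={b, c, e, f} | OUT={b, c, e}
  B4: | IN={b, c, e} | OUT={b, c, d, e, f}
  B5: | IN={b, c, d, e, f} | OUT={c, d, f}
  B6: | IN={c, d, f} | OUT={}

Merge at B3: OUT[B3] = IN[B1] ⊔ IN[B4] = {b, c, e}
Applying B3's transfer function to that OUT value gives IN[B3] (row B3 above).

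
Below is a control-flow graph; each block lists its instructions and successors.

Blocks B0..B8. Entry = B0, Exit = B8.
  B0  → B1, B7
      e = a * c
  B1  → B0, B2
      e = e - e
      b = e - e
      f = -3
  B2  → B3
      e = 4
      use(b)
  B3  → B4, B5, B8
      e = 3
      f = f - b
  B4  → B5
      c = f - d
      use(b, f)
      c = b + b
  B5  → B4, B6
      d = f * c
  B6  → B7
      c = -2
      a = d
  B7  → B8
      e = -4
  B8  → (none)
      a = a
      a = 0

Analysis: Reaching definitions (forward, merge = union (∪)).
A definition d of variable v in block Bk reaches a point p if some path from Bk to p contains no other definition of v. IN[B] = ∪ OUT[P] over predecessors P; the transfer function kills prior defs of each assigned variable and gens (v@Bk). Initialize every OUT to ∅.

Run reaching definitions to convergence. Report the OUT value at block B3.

Answer: {b@B1, e@B3, f@B3}

Derivation:
Converged values:
  B0:   IN={b@B1, e@B1, f@B1}   OUT={b@B1, e@B0, f@B1}
  B1:   IN={b@B1, e@B0, f@B1}   OUT={b@B1, e@B1, f@B1}
  B2:   IN={b@B1, e@B1, f@B1}   OUT={b@B1, e@B2, f@B1}
  B3:   IN={b@B1, e@B2, f@B1}   OUT={b@B1, e@B3, f@B3}
  B4:   IN={b@B1, c@B4, d@B5, e@B3, f@B3}   OUT={b@B1, c@B4, d@B5, e@B3, f@B3}
  B5:   IN={b@B1, c@B4, d@B5, e@B3, f@B3}   OUT={b@B1, c@B4, d@B5, e@B3, f@B3}
  B6:   IN={b@B1, c@B4, d@B5, e@B3, f@B3}   OUT={a@B6, b@B1, c@B6, d@B5, e@B3, f@B3}
  B7:   IN={a@B6, b@B1, c@B6, d@B5, e@B0, e@B3, f@B1, f@B3}   OUT={a@B6, b@B1, c@B6, d@B5, e@B7, f@B1, f@B3}
  B8:   IN={a@B6, b@B1, c@B6, d@B5, e@B3, e@B7, f@B1, f@B3}   OUT={a@B8, b@B1, c@B6, d@B5, e@B3, e@B7, f@B1, f@B3}

Merge at B3: IN[B3] = OUT[B2] = {b@B1, e@B2, f@B1}
Applying B3's transfer function to that IN value gives OUT[B3] (row B3 above).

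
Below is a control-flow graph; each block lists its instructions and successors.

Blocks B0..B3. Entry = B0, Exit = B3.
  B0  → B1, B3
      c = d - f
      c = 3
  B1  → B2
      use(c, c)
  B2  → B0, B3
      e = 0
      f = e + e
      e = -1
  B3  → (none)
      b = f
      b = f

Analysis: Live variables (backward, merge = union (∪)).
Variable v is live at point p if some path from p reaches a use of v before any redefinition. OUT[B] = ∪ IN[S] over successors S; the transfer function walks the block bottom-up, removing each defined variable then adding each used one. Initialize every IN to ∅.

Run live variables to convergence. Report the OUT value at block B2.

Per-block solution:
  B0:   IN={d, f}   OUT={c, d, f}
  B1:   IN={c, d}   OUT={d}
  B2:   IN={d}   OUT={d, f}
  B3:   IN={f}   OUT={}

Merge at B2: OUT[B2] = IN[B0] ⊔ IN[B3] = {d, f}

Answer: {d, f}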